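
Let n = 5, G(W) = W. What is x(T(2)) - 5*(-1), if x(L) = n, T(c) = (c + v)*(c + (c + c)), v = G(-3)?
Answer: 10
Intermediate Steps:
v = -3
T(c) = 3*c*(-3 + c) (T(c) = (c - 3)*(c + (c + c)) = (-3 + c)*(c + 2*c) = (-3 + c)*(3*c) = 3*c*(-3 + c))
x(L) = 5
x(T(2)) - 5*(-1) = 5 - 5*(-1) = 5 - 1*(-5) = 5 + 5 = 10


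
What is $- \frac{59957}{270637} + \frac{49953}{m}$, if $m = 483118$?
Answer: $- \frac{15447175865}{130749606166} \approx -0.11814$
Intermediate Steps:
$- \frac{59957}{270637} + \frac{49953}{m} = - \frac{59957}{270637} + \frac{49953}{483118} = - \frac{15447175865}{130749606166}$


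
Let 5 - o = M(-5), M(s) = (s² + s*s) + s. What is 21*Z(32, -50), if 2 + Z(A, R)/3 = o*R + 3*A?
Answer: 131922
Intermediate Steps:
M(s) = s + 2*s² (M(s) = (s² + s²) + s = 2*s² + s = s + 2*s²)
o = -40 (o = 5 - (-5)*(1 + 2*(-5)) = 5 - (-5)*(1 - 10) = 5 - (-5)*(-9) = 5 - 1*45 = 5 - 45 = -40)
Z(A, R) = -6 - 120*R + 9*A (Z(A, R) = -6 + 3*(-40*R + 3*A) = -6 + (-120*R + 9*A) = -6 - 120*R + 9*A)
21*Z(32, -50) = 21*(-6 - 120*(-50) + 9*32) = 21*(-6 + 6000 + 288) = 21*6282 = 131922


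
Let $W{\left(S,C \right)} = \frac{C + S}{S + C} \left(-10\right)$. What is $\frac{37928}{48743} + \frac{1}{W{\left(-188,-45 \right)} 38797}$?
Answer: $\frac{14714877417}{18910821710} \approx 0.77812$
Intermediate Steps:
$W{\left(S,C \right)} = -10$ ($W{\left(S,C \right)} = \frac{C + S}{C + S} \left(-10\right) = 1 \left(-10\right) = -10$)
$\frac{37928}{48743} + \frac{1}{W{\left(-188,-45 \right)} 38797} = \frac{37928}{48743} + \frac{1}{\left(-10\right) 38797} = 37928 \cdot \frac{1}{48743} - \frac{1}{387970} = \frac{37928}{48743} - \frac{1}{387970} = \frac{14714877417}{18910821710}$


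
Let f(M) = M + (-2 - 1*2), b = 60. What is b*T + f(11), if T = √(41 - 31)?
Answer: 7 + 60*√10 ≈ 196.74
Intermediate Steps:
T = √10 ≈ 3.1623
f(M) = -4 + M (f(M) = M + (-2 - 2) = M - 4 = -4 + M)
b*T + f(11) = 60*√10 + (-4 + 11) = 60*√10 + 7 = 7 + 60*√10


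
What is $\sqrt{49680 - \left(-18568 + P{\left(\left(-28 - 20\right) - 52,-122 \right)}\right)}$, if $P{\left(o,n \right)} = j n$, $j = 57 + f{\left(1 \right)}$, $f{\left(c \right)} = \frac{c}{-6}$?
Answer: $\frac{\sqrt{676635}}{3} \approx 274.19$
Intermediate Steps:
$f{\left(c \right)} = - \frac{c}{6}$ ($f{\left(c \right)} = c \left(- \frac{1}{6}\right) = - \frac{c}{6}$)
$j = \frac{341}{6}$ ($j = 57 - \frac{1}{6} = \frac{341}{6} \approx 56.833$)
$P{\left(o,n \right)} = \frac{341 n}{6}$
$\sqrt{49680 - \left(-18568 + P{\left(\left(-28 - 20\right) - 52,-122 \right)}\right)} = \sqrt{49680 + \left(18568 - \frac{341}{6} \left(-122\right)\right)} = \sqrt{49680 + \left(18568 - - \frac{20801}{3}\right)} = \sqrt{49680 + \left(18568 + \frac{20801}{3}\right)} = \sqrt{49680 + \frac{76505}{3}} = \sqrt{\frac{225545}{3}} = \frac{\sqrt{676635}}{3}$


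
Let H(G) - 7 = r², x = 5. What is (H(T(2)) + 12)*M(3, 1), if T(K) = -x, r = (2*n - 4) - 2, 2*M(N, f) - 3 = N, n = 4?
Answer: 69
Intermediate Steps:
M(N, f) = 3/2 + N/2
r = 2 (r = (2*4 - 4) - 2 = (8 - 4) - 2 = 4 - 2 = 2)
T(K) = -5 (T(K) = -1*5 = -5)
H(G) = 11 (H(G) = 7 + 2² = 7 + 4 = 11)
(H(T(2)) + 12)*M(3, 1) = (11 + 12)*(3/2 + (½)*3) = 23*(3/2 + 3/2) = 23*3 = 69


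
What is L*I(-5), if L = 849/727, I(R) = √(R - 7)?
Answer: 1698*I*√3/727 ≈ 4.0454*I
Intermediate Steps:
I(R) = √(-7 + R)
L = 849/727 (L = 849*(1/727) = 849/727 ≈ 1.1678)
L*I(-5) = 849*√(-7 - 5)/727 = 849*√(-12)/727 = 849*(2*I*√3)/727 = 1698*I*√3/727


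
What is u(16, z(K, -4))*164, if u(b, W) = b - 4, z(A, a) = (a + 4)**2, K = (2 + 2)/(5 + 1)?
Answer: 1968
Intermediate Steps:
K = 2/3 (K = 4/6 = 4*(1/6) = 2/3 ≈ 0.66667)
z(A, a) = (4 + a)**2
u(b, W) = -4 + b
u(16, z(K, -4))*164 = (-4 + 16)*164 = 12*164 = 1968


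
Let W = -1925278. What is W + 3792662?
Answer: 1867384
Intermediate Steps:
W + 3792662 = -1925278 + 3792662 = 1867384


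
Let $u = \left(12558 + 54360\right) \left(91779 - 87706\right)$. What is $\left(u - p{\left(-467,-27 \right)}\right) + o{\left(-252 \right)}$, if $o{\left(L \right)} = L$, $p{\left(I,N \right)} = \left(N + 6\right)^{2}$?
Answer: $272556321$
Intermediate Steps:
$p{\left(I,N \right)} = \left(6 + N\right)^{2}$
$u = 272557014$ ($u = 66918 \cdot 4073 = 272557014$)
$\left(u - p{\left(-467,-27 \right)}\right) + o{\left(-252 \right)} = \left(272557014 - \left(6 - 27\right)^{2}\right) - 252 = \left(272557014 - \left(-21\right)^{2}\right) - 252 = \left(272557014 - 441\right) - 252 = 272556573 - 252 = 272556321$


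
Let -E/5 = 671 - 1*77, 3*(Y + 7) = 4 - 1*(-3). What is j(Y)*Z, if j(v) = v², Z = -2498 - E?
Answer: 92512/9 ≈ 10279.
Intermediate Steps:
Y = -14/3 (Y = -7 + (4 - 1*(-3))/3 = -7 + (4 + 3)/3 = -7 + (⅓)*7 = -7 + 7/3 = -14/3 ≈ -4.6667)
E = -2970 (E = -5*(671 - 1*77) = -5*(671 - 77) = -5*594 = -2970)
Z = 472 (Z = -2498 - 1*(-2970) = -2498 + 2970 = 472)
j(Y)*Z = (-14/3)²*472 = (196/9)*472 = 92512/9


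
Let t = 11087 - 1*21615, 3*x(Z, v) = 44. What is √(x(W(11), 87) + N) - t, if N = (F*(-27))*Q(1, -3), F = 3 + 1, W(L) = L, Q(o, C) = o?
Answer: 10528 + 2*I*√210/3 ≈ 10528.0 + 9.6609*I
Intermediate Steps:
x(Z, v) = 44/3 (x(Z, v) = (⅓)*44 = 44/3)
F = 4
N = -108 (N = (4*(-27))*1 = -108*1 = -108)
t = -10528 (t = 11087 - 21615 = -10528)
√(x(W(11), 87) + N) - t = √(44/3 - 108) - 1*(-10528) = √(-280/3) + 10528 = 2*I*√210/3 + 10528 = 10528 + 2*I*√210/3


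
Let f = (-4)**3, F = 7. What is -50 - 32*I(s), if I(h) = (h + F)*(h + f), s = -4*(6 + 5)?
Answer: -127922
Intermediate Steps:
s = -44 (s = -4*11 = -44)
f = -64
I(h) = (-64 + h)*(7 + h) (I(h) = (h + 7)*(h - 64) = (7 + h)*(-64 + h) = (-64 + h)*(7 + h))
-50 - 32*I(s) = -50 - 32*(-448 + (-44)**2 - 57*(-44)) = -50 - 32*(-448 + 1936 + 2508) = -50 - 32*3996 = -50 - 127872 = -127922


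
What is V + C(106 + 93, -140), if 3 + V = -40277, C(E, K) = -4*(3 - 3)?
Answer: -40280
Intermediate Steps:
C(E, K) = 0 (C(E, K) = -4*0 = 0)
V = -40280 (V = -3 - 40277 = -40280)
V + C(106 + 93, -140) = -40280 + 0 = -40280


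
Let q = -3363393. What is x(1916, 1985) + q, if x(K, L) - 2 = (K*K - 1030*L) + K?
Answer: -1734969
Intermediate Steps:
x(K, L) = 2 + K + K² - 1030*L (x(K, L) = 2 + ((K*K - 1030*L) + K) = 2 + ((K² - 1030*L) + K) = 2 + (K + K² - 1030*L) = 2 + K + K² - 1030*L)
x(1916, 1985) + q = (2 + 1916 + 1916² - 1030*1985) - 3363393 = (2 + 1916 + 3671056 - 2044550) - 3363393 = 1628424 - 3363393 = -1734969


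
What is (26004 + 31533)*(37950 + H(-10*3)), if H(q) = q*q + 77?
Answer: 2239742799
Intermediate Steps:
H(q) = 77 + q² (H(q) = q² + 77 = 77 + q²)
(26004 + 31533)*(37950 + H(-10*3)) = (26004 + 31533)*(37950 + (77 + (-10*3)²)) = 57537*(37950 + (77 + (-30)²)) = 57537*(37950 + (77 + 900)) = 57537*(37950 + 977) = 57537*38927 = 2239742799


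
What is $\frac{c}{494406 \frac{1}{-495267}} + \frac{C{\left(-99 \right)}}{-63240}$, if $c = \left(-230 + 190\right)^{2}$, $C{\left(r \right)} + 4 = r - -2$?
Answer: $- \frac{2784058121833}{1737013080} \approx -1602.8$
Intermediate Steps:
$C{\left(r \right)} = -2 + r$ ($C{\left(r \right)} = -4 + \left(r - -2\right) = -4 + \left(r + 2\right) = -4 + \left(2 + r\right) = -2 + r$)
$c = 1600$ ($c = \left(-40\right)^{2} = 1600$)
$\frac{c}{494406 \frac{1}{-495267}} + \frac{C{\left(-99 \right)}}{-63240} = \frac{1600}{494406 \frac{1}{-495267}} + \frac{-2 - 99}{-63240} = \frac{1600}{494406 \left(- \frac{1}{495267}\right)} - - \frac{101}{63240} = \frac{1600}{- \frac{164802}{165089}} + \frac{101}{63240} = 1600 \left(- \frac{165089}{164802}\right) + \frac{101}{63240} = - \frac{132071200}{82401} + \frac{101}{63240} = - \frac{2784058121833}{1737013080}$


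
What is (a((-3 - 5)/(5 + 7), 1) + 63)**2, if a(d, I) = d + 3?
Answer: 38416/9 ≈ 4268.4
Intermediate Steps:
a(d, I) = 3 + d
(a((-3 - 5)/(5 + 7), 1) + 63)**2 = ((3 + (-3 - 5)/(5 + 7)) + 63)**2 = ((3 - 8/12) + 63)**2 = ((3 - 8*1/12) + 63)**2 = ((3 - 2/3) + 63)**2 = (7/3 + 63)**2 = (196/3)**2 = 38416/9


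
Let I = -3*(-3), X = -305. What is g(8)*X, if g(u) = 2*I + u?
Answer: -7930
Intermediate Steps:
I = 9
g(u) = 18 + u (g(u) = 2*9 + u = 18 + u)
g(8)*X = (18 + 8)*(-305) = 26*(-305) = -7930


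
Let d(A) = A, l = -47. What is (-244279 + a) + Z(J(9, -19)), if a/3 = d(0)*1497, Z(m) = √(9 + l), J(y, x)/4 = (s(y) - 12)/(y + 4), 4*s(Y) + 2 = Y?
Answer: -244279 + I*√38 ≈ -2.4428e+5 + 6.1644*I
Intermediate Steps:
s(Y) = -½ + Y/4
J(y, x) = 4*(-25/2 + y/4)/(4 + y) (J(y, x) = 4*(((-½ + y/4) - 12)/(y + 4)) = 4*((-25/2 + y/4)/(4 + y)) = 4*(-25/2 + y/4)/(4 + y))
Z(m) = I*√38 (Z(m) = √(9 - 47) = √(-38) = I*√38)
a = 0 (a = 3*(0*1497) = 3*0 = 0)
(-244279 + a) + Z(J(9, -19)) = (-244279 + 0) + I*√38 = -244279 + I*√38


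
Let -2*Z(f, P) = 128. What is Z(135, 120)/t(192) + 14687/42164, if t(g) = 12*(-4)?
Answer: 212717/126492 ≈ 1.6817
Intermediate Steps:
t(g) = -48
Z(f, P) = -64 (Z(f, P) = -1/2*128 = -64)
Z(135, 120)/t(192) + 14687/42164 = -64/(-48) + 14687/42164 = -64*(-1/48) + 14687*(1/42164) = 4/3 + 14687/42164 = 212717/126492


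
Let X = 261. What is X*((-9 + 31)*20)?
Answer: 114840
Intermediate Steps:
X*((-9 + 31)*20) = 261*((-9 + 31)*20) = 261*(22*20) = 261*440 = 114840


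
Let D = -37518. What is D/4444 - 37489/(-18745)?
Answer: -268336897/41651390 ≈ -6.4424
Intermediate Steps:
D/4444 - 37489/(-18745) = -37518/4444 - 37489/(-18745) = -37518*1/4444 - 37489*(-1/18745) = -18759/2222 + 37489/18745 = -268336897/41651390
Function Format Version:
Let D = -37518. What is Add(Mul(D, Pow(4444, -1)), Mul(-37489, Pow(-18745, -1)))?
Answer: Rational(-268336897, 41651390) ≈ -6.4424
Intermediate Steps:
Add(Mul(D, Pow(4444, -1)), Mul(-37489, Pow(-18745, -1))) = Add(Mul(-37518, Pow(4444, -1)), Mul(-37489, Pow(-18745, -1))) = Add(Mul(-37518, Rational(1, 4444)), Mul(-37489, Rational(-1, 18745))) = Add(Rational(-18759, 2222), Rational(37489, 18745)) = Rational(-268336897, 41651390)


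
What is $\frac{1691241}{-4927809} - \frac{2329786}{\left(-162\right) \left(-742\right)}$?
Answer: $- \frac{1947339058673}{98723725506} \approx -19.725$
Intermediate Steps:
$\frac{1691241}{-4927809} - \frac{2329786}{\left(-162\right) \left(-742\right)} = 1691241 \left(- \frac{1}{4927809}\right) - \frac{2329786}{120204} = - \frac{563747}{1642603} - \frac{1164893}{60102} = - \frac{1947339058673}{98723725506}$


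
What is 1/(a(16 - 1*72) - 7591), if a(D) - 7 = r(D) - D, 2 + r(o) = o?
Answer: -1/7586 ≈ -0.00013182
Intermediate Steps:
r(o) = -2 + o
a(D) = 5 (a(D) = 7 + ((-2 + D) - D) = 7 - 2 = 5)
1/(a(16 - 1*72) - 7591) = 1/(5 - 7591) = 1/(-7586) = -1/7586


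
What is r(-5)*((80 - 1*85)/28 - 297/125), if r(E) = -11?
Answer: 98351/3500 ≈ 28.100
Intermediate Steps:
r(-5)*((80 - 1*85)/28 - 297/125) = -11*((80 - 1*85)/28 - 297/125) = -11*((80 - 85)*(1/28) - 297*1/125) = -11*(-5*1/28 - 297/125) = -11*(-5/28 - 297/125) = -11*(-8941/3500) = 98351/3500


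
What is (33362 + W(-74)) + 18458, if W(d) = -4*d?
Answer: 52116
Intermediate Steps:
(33362 + W(-74)) + 18458 = (33362 - 4*(-74)) + 18458 = (33362 + 296) + 18458 = 33658 + 18458 = 52116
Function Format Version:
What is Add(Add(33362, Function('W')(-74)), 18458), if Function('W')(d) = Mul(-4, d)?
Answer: 52116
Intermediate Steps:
Add(Add(33362, Function('W')(-74)), 18458) = Add(Add(33362, Mul(-4, -74)), 18458) = Add(Add(33362, 296), 18458) = Add(33658, 18458) = 52116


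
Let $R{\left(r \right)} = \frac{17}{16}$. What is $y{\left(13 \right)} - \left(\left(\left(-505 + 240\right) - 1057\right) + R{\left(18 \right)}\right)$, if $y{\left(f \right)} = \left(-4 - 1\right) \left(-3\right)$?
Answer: $\frac{21375}{16} \approx 1335.9$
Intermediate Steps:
$y{\left(f \right)} = 15$ ($y{\left(f \right)} = \left(-5\right) \left(-3\right) = 15$)
$R{\left(r \right)} = \frac{17}{16}$ ($R{\left(r \right)} = 17 \cdot \frac{1}{16} = \frac{17}{16}$)
$y{\left(13 \right)} - \left(\left(\left(-505 + 240\right) - 1057\right) + R{\left(18 \right)}\right) = 15 - \left(\left(\left(-505 + 240\right) - 1057\right) + \frac{17}{16}\right) = 15 - \left(\left(-265 - 1057\right) + \frac{17}{16}\right) = 15 - \left(-1322 + \frac{17}{16}\right) = 15 - - \frac{21135}{16} = 15 + \frac{21135}{16} = \frac{21375}{16}$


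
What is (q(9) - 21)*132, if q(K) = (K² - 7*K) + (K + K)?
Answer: 1980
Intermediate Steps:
q(K) = K² - 5*K (q(K) = (K² - 7*K) + 2*K = K² - 5*K)
(q(9) - 21)*132 = (9*(-5 + 9) - 21)*132 = (9*4 - 21)*132 = (36 - 21)*132 = 15*132 = 1980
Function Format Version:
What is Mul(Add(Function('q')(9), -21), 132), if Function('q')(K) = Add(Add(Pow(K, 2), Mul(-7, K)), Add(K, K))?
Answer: 1980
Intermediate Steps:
Function('q')(K) = Add(Pow(K, 2), Mul(-5, K)) (Function('q')(K) = Add(Add(Pow(K, 2), Mul(-7, K)), Mul(2, K)) = Add(Pow(K, 2), Mul(-5, K)))
Mul(Add(Function('q')(9), -21), 132) = Mul(Add(Mul(9, Add(-5, 9)), -21), 132) = Mul(Add(Mul(9, 4), -21), 132) = Mul(Add(36, -21), 132) = Mul(15, 132) = 1980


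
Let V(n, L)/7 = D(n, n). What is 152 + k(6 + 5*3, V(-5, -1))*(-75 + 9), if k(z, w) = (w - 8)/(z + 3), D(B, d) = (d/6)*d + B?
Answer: 4561/24 ≈ 190.04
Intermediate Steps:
D(B, d) = B + d²/6 (D(B, d) = (d*(⅙))*d + B = (d/6)*d + B = d²/6 + B = B + d²/6)
V(n, L) = 7*n + 7*n²/6 (V(n, L) = 7*(n + n²/6) = 7*n + 7*n²/6)
k(z, w) = (-8 + w)/(3 + z)
152 + k(6 + 5*3, V(-5, -1))*(-75 + 9) = 152 + ((-8 + (7/6)*(-5)*(6 - 5))/(3 + (6 + 5*3)))*(-75 + 9) = 152 + ((-8 + (7/6)*(-5)*1)/(3 + (6 + 15)))*(-66) = 152 + ((-8 - 35/6)/(3 + 21))*(-66) = 152 + (-83/6/24)*(-66) = 152 + ((1/24)*(-83/6))*(-66) = 152 - 83/144*(-66) = 152 + 913/24 = 4561/24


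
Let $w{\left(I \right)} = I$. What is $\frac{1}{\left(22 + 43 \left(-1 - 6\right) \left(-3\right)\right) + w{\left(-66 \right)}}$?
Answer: $\frac{1}{859} \approx 0.0011641$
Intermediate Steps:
$\frac{1}{\left(22 + 43 \left(-1 - 6\right) \left(-3\right)\right) + w{\left(-66 \right)}} = \frac{1}{\left(22 + 43 \left(-1 - 6\right) \left(-3\right)\right) - 66} = \frac{1}{\left(22 + 43 \left(\left(-7\right) \left(-3\right)\right)\right) - 66} = \frac{1}{\left(22 + 43 \cdot 21\right) - 66} = \frac{1}{\left(22 + 903\right) - 66} = \frac{1}{925 - 66} = \frac{1}{859}$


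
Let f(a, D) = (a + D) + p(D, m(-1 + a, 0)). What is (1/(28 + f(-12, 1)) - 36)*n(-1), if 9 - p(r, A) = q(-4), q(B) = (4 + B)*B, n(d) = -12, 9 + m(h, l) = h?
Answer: 5610/13 ≈ 431.54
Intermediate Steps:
m(h, l) = -9 + h
q(B) = B*(4 + B)
p(r, A) = 9 (p(r, A) = 9 - (-4)*(4 - 4) = 9 - (-4)*0 = 9 - 1*0 = 9 + 0 = 9)
f(a, D) = 9 + D + a (f(a, D) = (a + D) + 9 = (D + a) + 9 = 9 + D + a)
(1/(28 + f(-12, 1)) - 36)*n(-1) = (1/(28 + (9 + 1 - 12)) - 36)*(-12) = (1/(28 - 2) - 36)*(-12) = (1/26 - 36)*(-12) = -935/26*(-12) = 5610/13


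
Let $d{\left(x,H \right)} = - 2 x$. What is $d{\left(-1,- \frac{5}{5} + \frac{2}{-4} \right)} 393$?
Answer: $786$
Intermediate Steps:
$d{\left(-1,- \frac{5}{5} + \frac{2}{-4} \right)} 393 = \left(-2\right) \left(-1\right) 393 = 2 \cdot 393 = 786$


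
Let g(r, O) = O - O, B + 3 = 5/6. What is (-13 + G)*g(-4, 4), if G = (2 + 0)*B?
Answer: 0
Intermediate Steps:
B = -13/6 (B = -3 + 5/6 = -3 + 5*(⅙) = -3 + ⅚ = -13/6 ≈ -2.1667)
g(r, O) = 0
G = -13/3 (G = (2 + 0)*(-13/6) = 2*(-13/6) = -13/3 ≈ -4.3333)
(-13 + G)*g(-4, 4) = (-13 - 13/3)*0 = -52/3*0 = 0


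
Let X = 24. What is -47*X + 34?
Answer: -1094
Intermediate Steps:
-47*X + 34 = -47*24 + 34 = -1128 + 34 = -1094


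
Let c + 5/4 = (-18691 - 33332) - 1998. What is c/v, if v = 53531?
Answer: -216089/214124 ≈ -1.0092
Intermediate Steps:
c = -216089/4 (c = -5/4 + ((-18691 - 33332) - 1998) = -5/4 + (-52023 - 1998) = -5/4 - 54021 = -216089/4 ≈ -54022.)
c/v = -216089/4/53531 = -216089/4*1/53531 = -216089/214124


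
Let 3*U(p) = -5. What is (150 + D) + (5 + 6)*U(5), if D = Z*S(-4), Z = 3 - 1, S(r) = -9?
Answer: 341/3 ≈ 113.67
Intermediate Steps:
U(p) = -5/3 (U(p) = (1/3)*(-5) = -5/3)
Z = 2
D = -18 (D = 2*(-9) = -18)
(150 + D) + (5 + 6)*U(5) = (150 - 18) + (5 + 6)*(-5/3) = 132 + 11*(-5/3) = 132 - 55/3 = 341/3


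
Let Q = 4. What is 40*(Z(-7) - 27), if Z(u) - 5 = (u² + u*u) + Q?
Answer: 3200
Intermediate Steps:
Z(u) = 9 + 2*u² (Z(u) = 5 + ((u² + u*u) + 4) = 5 + ((u² + u²) + 4) = 5 + (2*u² + 4) = 5 + (4 + 2*u²) = 9 + 2*u²)
40*(Z(-7) - 27) = 40*((9 + 2*(-7)²) - 27) = 40*((9 + 2*49) - 27) = 40*((9 + 98) - 27) = 40*(107 - 27) = 40*80 = 3200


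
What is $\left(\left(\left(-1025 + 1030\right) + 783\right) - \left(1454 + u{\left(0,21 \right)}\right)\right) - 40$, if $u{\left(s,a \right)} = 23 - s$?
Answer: $-729$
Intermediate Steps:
$\left(\left(\left(-1025 + 1030\right) + 783\right) - \left(1454 + u{\left(0,21 \right)}\right)\right) - 40 = \left(\left(\left(-1025 + 1030\right) + 783\right) - \left(1477 + 0\right)\right) - 40 = \left(\left(5 + 783\right) - 1477\right) - 40 = \left(788 - 1477\right) - 40 = -689 - 40 = -729$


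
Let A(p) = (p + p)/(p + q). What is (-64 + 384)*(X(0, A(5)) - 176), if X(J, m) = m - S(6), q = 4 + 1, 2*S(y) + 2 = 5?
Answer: -56480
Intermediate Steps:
S(y) = 3/2 (S(y) = -1 + (½)*5 = -1 + 5/2 = 3/2)
q = 5
A(p) = 2*p/(5 + p) (A(p) = (p + p)/(p + 5) = (2*p)/(5 + p) = 2*p/(5 + p))
X(J, m) = -3/2 + m (X(J, m) = m - 1*3/2 = m - 3/2 = -3/2 + m)
(-64 + 384)*(X(0, A(5)) - 176) = (-64 + 384)*((-3/2 + 2*5/(5 + 5)) - 176) = 320*((-3/2 + 2*5/10) - 176) = 320*((-3/2 + 2*5*(⅒)) - 176) = 320*((-3/2 + 1) - 176) = 320*(-½ - 176) = 320*(-353/2) = -56480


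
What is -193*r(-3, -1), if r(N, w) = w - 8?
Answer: 1737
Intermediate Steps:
r(N, w) = -8 + w
-193*r(-3, -1) = -193*(-8 - 1) = -193*(-9) = 1737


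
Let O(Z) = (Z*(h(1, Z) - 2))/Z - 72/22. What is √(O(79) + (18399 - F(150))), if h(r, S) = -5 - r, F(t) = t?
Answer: √2206765/11 ≈ 135.05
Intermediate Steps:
O(Z) = -124/11 (O(Z) = (Z*((-5 - 1*1) - 2))/Z - 72/22 = (Z*((-5 - 1) - 2))/Z - 72*1/22 = (Z*(-6 - 2))/Z - 36/11 = (Z*(-8))/Z - 36/11 = (-8*Z)/Z - 36/11 = -8 - 36/11 = -124/11)
√(O(79) + (18399 - F(150))) = √(-124/11 + (18399 - 1*150)) = √(-124/11 + (18399 - 150)) = √(-124/11 + 18249) = √(200615/11) = √2206765/11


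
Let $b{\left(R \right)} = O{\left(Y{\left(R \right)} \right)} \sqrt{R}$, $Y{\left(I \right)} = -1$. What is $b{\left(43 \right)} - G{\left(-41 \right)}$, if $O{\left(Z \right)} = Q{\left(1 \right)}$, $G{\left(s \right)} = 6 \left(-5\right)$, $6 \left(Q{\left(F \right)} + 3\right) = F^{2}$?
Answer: $30 - \frac{17 \sqrt{43}}{6} \approx 11.421$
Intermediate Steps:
$Q{\left(F \right)} = -3 + \frac{F^{2}}{6}$
$G{\left(s \right)} = -30$
$O{\left(Z \right)} = - \frac{17}{6}$ ($O{\left(Z \right)} = -3 + \frac{1^{2}}{6} = -3 + \frac{1}{6} \cdot 1 = -3 + \frac{1}{6} = - \frac{17}{6}$)
$b{\left(R \right)} = - \frac{17 \sqrt{R}}{6}$
$b{\left(43 \right)} - G{\left(-41 \right)} = - \frac{17 \sqrt{43}}{6} - -30 = - \frac{17 \sqrt{43}}{6} + 30 = 30 - \frac{17 \sqrt{43}}{6}$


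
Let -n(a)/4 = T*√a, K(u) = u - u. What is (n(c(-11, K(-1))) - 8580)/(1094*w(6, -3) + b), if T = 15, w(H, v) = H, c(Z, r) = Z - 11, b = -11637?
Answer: 2860/1691 + 20*I*√22/1691 ≈ 1.6913 + 0.055475*I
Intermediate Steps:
K(u) = 0
c(Z, r) = -11 + Z
n(a) = -60*√a
(n(c(-11, K(-1))) - 8580)/(1094*w(6, -3) + b) = (-60*√(-11 - 11) - 8580)/(1094*6 - 11637) = (-60*I*√22 - 8580)/(6564 - 11637) = (-60*I*√22 - 8580)/(-5073) = (-60*I*√22 - 8580)*(-1/5073) = (-8580 - 60*I*√22)*(-1/5073) = 2860/1691 + 20*I*√22/1691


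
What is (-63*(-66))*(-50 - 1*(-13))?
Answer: -153846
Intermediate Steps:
(-63*(-66))*(-50 - 1*(-13)) = 4158*(-50 + 13) = 4158*(-37) = -153846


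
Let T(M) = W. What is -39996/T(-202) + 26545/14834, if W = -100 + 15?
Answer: 595556989/1260890 ≈ 472.33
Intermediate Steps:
W = -85
T(M) = -85
-39996/T(-202) + 26545/14834 = -39996/(-85) + 26545/14834 = -39996*(-1/85) + 26545*(1/14834) = 39996/85 + 26545/14834 = 595556989/1260890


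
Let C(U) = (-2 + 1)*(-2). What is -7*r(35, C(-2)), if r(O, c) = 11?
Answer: -77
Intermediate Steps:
C(U) = 2 (C(U) = -1*(-2) = 2)
-7*r(35, C(-2)) = -7*11 = -77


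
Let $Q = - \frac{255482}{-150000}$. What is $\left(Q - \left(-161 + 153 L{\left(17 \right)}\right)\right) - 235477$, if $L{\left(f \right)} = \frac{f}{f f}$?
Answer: $- \frac{17649247259}{75000} \approx -2.3532 \cdot 10^{5}$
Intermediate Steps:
$L{\left(f \right)} = \frac{1}{f}$ ($L{\left(f \right)} = \frac{f}{f^{2}} = \frac{1}{f}$)
$Q = \frac{127741}{75000}$ ($Q = \left(-255482\right) \left(- \frac{1}{150000}\right) = \frac{127741}{75000} \approx 1.7032$)
$\left(Q - \left(-161 + 153 L{\left(17 \right)}\right)\right) - 235477 = \left(\frac{127741}{75000} + \left(161 - \frac{153}{17}\right)\right) - 235477 = \left(\frac{127741}{75000} + \left(161 - 9\right)\right) - 235477 = \left(\frac{127741}{75000} + 152\right) - 235477 = \frac{11527741}{75000} - 235477 = - \frac{17649247259}{75000}$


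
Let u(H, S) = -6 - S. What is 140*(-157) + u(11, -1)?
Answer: -21985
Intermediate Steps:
140*(-157) + u(11, -1) = 140*(-157) + (-6 - 1*(-1)) = -21980 + (-6 + 1) = -21980 - 5 = -21985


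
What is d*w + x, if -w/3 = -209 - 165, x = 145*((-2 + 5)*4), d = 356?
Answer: 401172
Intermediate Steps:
x = 1740 (x = 145*(3*4) = 145*12 = 1740)
w = 1122 (w = -3*(-209 - 165) = -3*(-374) = 1122)
d*w + x = 356*1122 + 1740 = 399432 + 1740 = 401172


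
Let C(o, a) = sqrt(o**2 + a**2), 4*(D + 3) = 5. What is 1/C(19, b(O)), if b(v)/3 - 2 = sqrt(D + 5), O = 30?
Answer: 2/sqrt(1705 + 72*sqrt(13)) ≈ 0.045123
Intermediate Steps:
D = -7/4 (D = -3 + (1/4)*5 = -3 + 5/4 = -7/4 ≈ -1.7500)
b(v) = 6 + 3*sqrt(13)/2 (b(v) = 6 + 3*sqrt(-7/4 + 5) = 6 + 3*sqrt(13/4) = 6 + 3*(sqrt(13)/2) = 6 + 3*sqrt(13)/2)
C(o, a) = sqrt(a**2 + o**2)
1/C(19, b(O)) = 1/(sqrt((6 + 3*sqrt(13)/2)**2 + 19**2)) = 1/(sqrt((6 + 3*sqrt(13)/2)**2 + 361)) = 1/(sqrt(361 + (6 + 3*sqrt(13)/2)**2)) = 1/sqrt(361 + (6 + 3*sqrt(13)/2)**2)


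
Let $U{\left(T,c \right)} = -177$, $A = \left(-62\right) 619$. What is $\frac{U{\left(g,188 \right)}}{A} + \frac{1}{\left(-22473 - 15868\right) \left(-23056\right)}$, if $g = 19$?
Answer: $\frac{78233142685}{16962885952144} \approx 0.004612$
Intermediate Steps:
$A = -38378$
$\frac{U{\left(g,188 \right)}}{A} + \frac{1}{\left(-22473 - 15868\right) \left(-23056\right)} = - \frac{177}{-38378} + \frac{1}{\left(-22473 - 15868\right) \left(-23056\right)} = \left(-177\right) \left(- \frac{1}{38378}\right) + \frac{1}{-38341} \left(- \frac{1}{23056}\right) = \frac{177}{38378} - - \frac{1}{883990096} = \frac{177}{38378} + \frac{1}{883990096} = \frac{78233142685}{16962885952144}$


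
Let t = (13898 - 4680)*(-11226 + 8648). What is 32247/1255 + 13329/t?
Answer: 766301109093/29823825020 ≈ 25.694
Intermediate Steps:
t = -23764004 (t = 9218*(-2578) = -23764004)
32247/1255 + 13329/t = 32247/1255 + 13329/(-23764004) = 32247*(1/1255) + 13329*(-1/23764004) = 32247/1255 - 13329/23764004 = 766301109093/29823825020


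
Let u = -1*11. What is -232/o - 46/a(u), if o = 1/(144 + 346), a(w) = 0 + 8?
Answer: -454743/4 ≈ -1.1369e+5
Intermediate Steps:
u = -11
a(w) = 8
o = 1/490 ≈ 0.0020408
-232/o - 46/a(u) = -232/1/490 - 46/8 = -232*490 - 46*1/8 = -113680 - 23/4 = -454743/4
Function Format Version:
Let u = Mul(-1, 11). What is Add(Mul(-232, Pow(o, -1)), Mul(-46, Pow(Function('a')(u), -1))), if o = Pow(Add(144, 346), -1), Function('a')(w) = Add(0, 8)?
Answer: Rational(-454743, 4) ≈ -1.1369e+5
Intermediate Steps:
u = -11
Function('a')(w) = 8
o = Rational(1, 490) (o = Pow(490, -1) = Rational(1, 490) ≈ 0.0020408)
Add(Mul(-232, Pow(o, -1)), Mul(-46, Pow(Function('a')(u), -1))) = Add(Mul(-232, Pow(Rational(1, 490), -1)), Mul(-46, Pow(8, -1))) = Add(Mul(-232, 490), Mul(-46, Rational(1, 8))) = Add(-113680, Rational(-23, 4)) = Rational(-454743, 4)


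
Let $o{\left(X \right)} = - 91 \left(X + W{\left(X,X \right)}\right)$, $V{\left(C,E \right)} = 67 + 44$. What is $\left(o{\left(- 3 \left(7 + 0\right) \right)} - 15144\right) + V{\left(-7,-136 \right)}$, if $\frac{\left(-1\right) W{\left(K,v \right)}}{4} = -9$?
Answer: $-16398$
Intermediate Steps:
$V{\left(C,E \right)} = 111$
$W{\left(K,v \right)} = 36$ ($W{\left(K,v \right)} = \left(-4\right) \left(-9\right) = 36$)
$o{\left(X \right)} = -3276 - 91 X$ ($o{\left(X \right)} = - 91 \left(X + 36\right) = - 91 \left(36 + X\right) = -3276 - 91 X$)
$\left(o{\left(- 3 \left(7 + 0\right) \right)} - 15144\right) + V{\left(-7,-136 \right)} = \left(\left(-3276 - 91 \left(- 3 \left(7 + 0\right)\right)\right) - 15144\right) + 111 = \left(\left(-3276 - 91 \left(\left(-3\right) 7\right)\right) - 15144\right) + 111 = \left(\left(-3276 - -1911\right) - 15144\right) + 111 = \left(\left(-3276 + 1911\right) - 15144\right) + 111 = \left(-1365 - 15144\right) + 111 = -16509 + 111 = -16398$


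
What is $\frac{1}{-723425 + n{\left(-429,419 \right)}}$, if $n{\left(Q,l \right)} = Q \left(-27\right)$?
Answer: $- \frac{1}{711842} \approx -1.4048 \cdot 10^{-6}$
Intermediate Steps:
$n{\left(Q,l \right)} = - 27 Q$
$\frac{1}{-723425 + n{\left(-429,419 \right)}} = \frac{1}{-723425 - -11583} = \frac{1}{-723425 + 11583} = \frac{1}{-711842} = - \frac{1}{711842}$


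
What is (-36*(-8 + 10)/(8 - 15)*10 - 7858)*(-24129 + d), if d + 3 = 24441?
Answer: -16774374/7 ≈ -2.3963e+6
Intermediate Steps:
d = 24438 (d = -3 + 24441 = 24438)
(-36*(-8 + 10)/(8 - 15)*10 - 7858)*(-24129 + d) = (-36*(-8 + 10)/(8 - 15)*10 - 7858)*(-24129 + 24438) = (-72/(-7)*10 - 7858)*309 = (-72*(-1)/7*10 - 7858)*309 = (-36*(-2/7)*10 - 7858)*309 = ((72/7)*10 - 7858)*309 = (720/7 - 7858)*309 = -54286/7*309 = -16774374/7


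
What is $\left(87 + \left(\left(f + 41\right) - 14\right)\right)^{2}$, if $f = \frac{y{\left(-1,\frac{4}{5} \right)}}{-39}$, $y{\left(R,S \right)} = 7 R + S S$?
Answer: $\frac{1376632609}{105625} \approx 13033.0$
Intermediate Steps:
$y{\left(R,S \right)} = S^{2} + 7 R$ ($y{\left(R,S \right)} = 7 R + S^{2} = S^{2} + 7 R$)
$f = \frac{53}{325}$ ($f = \frac{\left(\frac{4}{5}\right)^{2} + 7 \left(-1\right)}{-39} = \left(\left(4 \cdot \frac{1}{5}\right)^{2} - 7\right) \left(- \frac{1}{39}\right) = \left(\left(\frac{4}{5}\right)^{2} - 7\right) \left(- \frac{1}{39}\right) = \left(\frac{16}{25} - 7\right) \left(- \frac{1}{39}\right) = \left(- \frac{159}{25}\right) \left(- \frac{1}{39}\right) = \frac{53}{325} \approx 0.16308$)
$\left(87 + \left(\left(f + 41\right) - 14\right)\right)^{2} = \left(87 + \left(\left(\frac{53}{325} + 41\right) - 14\right)\right)^{2} = \left(87 + \left(\frac{13378}{325} - 14\right)\right)^{2} = \left(87 + \frac{8828}{325}\right)^{2} = \left(\frac{37103}{325}\right)^{2} = \frac{1376632609}{105625}$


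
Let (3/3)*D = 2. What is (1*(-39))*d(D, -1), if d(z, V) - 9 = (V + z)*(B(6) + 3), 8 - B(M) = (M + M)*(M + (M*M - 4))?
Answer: 17004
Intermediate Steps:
D = 2
B(M) = 8 - 2*M*(-4 + M + M**2) (B(M) = 8 - (M + M)*(M + (M*M - 4)) = 8 - 2*M*(M + (M**2 - 4)) = 8 - 2*M*(M + (-4 + M**2)) = 8 - 2*M*(-4 + M + M**2))
d(z, V) = 9 - 445*V - 445*z (d(z, V) = 9 + (V + z)*((8 - 2*6**2 - 2*6**3 + 8*6) + 3) = 9 + (V + z)*((8 - 2*36 - 2*216 + 48) + 3) = 9 + (V + z)*((8 - 72 - 432 + 48) + 3) = 9 + (V + z)*(-448 + 3) = 9 + (V + z)*(-445) = 9 + (-445*V - 445*z) = 9 - 445*V - 445*z)
(1*(-39))*d(D, -1) = (1*(-39))*(9 - 445*(-1) - 445*2) = -39*(9 + 445 - 890) = -39*(-436) = 17004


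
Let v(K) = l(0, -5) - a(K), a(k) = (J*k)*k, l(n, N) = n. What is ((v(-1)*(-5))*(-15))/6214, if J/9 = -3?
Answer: 2025/6214 ≈ 0.32588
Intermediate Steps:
J = -27 (J = 9*(-3) = -27)
a(k) = -27*k**2 (a(k) = (-27*k)*k = -27*k**2)
v(K) = 27*K**2 (v(K) = 0 - (-27)*K**2 = 0 + 27*K**2 = 27*K**2)
((v(-1)*(-5))*(-15))/6214 = (((27*(-1)**2)*(-5))*(-15))/6214 = (((27*1)*(-5))*(-15))*(1/6214) = ((27*(-5))*(-15))*(1/6214) = -135*(-15)*(1/6214) = 2025*(1/6214) = 2025/6214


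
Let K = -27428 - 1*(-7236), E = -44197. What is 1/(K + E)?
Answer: -1/64389 ≈ -1.5531e-5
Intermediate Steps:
K = -20192 (K = -27428 + 7236 = -20192)
1/(K + E) = 1/(-20192 - 44197) = 1/(-64389) = -1/64389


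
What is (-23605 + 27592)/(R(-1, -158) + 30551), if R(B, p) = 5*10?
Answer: 3987/30601 ≈ 0.13029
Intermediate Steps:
R(B, p) = 50
(-23605 + 27592)/(R(-1, -158) + 30551) = (-23605 + 27592)/(50 + 30551) = 3987/30601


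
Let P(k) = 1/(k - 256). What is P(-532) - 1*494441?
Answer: -389619509/788 ≈ -4.9444e+5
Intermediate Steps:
P(k) = 1/(-256 + k)
P(-532) - 1*494441 = 1/(-256 - 532) - 1*494441 = 1/(-788) - 494441 = -1/788 - 494441 = -389619509/788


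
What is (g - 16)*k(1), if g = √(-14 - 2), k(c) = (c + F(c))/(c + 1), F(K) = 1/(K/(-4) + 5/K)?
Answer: -184/19 + 46*I/19 ≈ -9.6842 + 2.4211*I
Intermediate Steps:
F(K) = 1/(5/K - K/4) (F(K) = 1/(K*(-¼) + 5/K) = 1/(-K/4 + 5/K) = 1/(5/K - K/4))
k(c) = (c - 4*c/(-20 + c²))/(1 + c) (k(c) = (c - 4*c/(-20 + c²))/(c + 1) = (c - 4*c/(-20 + c²))/(1 + c))
g = 4*I (g = √(-16) = 4*I ≈ 4.0*I)
(g - 16)*k(1) = (4*I - 16)*(1*(-24 + 1²)/((1 + 1)*(-20 + 1²))) = (-16 + 4*I)*(1*(-24 + 1)/(2*(-20 + 1))) = (-16 + 4*I)*(1*(½)*(-23)/(-19)) = (-16 + 4*I)*(1*(½)*(-1/19)*(-23)) = (-16 + 4*I)*(23/38) = -184/19 + 46*I/19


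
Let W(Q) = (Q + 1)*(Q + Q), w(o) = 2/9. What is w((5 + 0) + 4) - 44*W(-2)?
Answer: -1582/9 ≈ -175.78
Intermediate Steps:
w(o) = 2/9 (w(o) = 2*(⅑) = 2/9)
W(Q) = 2*Q*(1 + Q) (W(Q) = (1 + Q)*(2*Q) = 2*Q*(1 + Q))
w((5 + 0) + 4) - 44*W(-2) = 2/9 - 88*(-2)*(1 - 2) = 2/9 - 88*(-2)*(-1) = 2/9 - 44*4 = 2/9 - 176 = -1582/9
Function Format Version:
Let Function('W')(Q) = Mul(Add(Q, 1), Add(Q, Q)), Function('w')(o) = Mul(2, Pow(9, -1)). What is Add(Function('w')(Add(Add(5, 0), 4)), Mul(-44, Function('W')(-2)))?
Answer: Rational(-1582, 9) ≈ -175.78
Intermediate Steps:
Function('w')(o) = Rational(2, 9) (Function('w')(o) = Mul(2, Rational(1, 9)) = Rational(2, 9))
Function('W')(Q) = Mul(2, Q, Add(1, Q)) (Function('W')(Q) = Mul(Add(1, Q), Mul(2, Q)) = Mul(2, Q, Add(1, Q)))
Add(Function('w')(Add(Add(5, 0), 4)), Mul(-44, Function('W')(-2))) = Add(Rational(2, 9), Mul(-44, Mul(2, -2, Add(1, -2)))) = Add(Rational(2, 9), Mul(-44, Mul(2, -2, -1))) = Add(Rational(2, 9), Mul(-44, 4)) = Add(Rational(2, 9), -176) = Rational(-1582, 9)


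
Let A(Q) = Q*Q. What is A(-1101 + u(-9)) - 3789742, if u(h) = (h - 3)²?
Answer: -2873893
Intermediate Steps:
u(h) = (-3 + h)²
A(Q) = Q²
A(-1101 + u(-9)) - 3789742 = (-1101 + (-3 - 9)²)² - 3789742 = (-1101 + (-12)²)² - 3789742 = (-1101 + 144)² - 3789742 = (-957)² - 3789742 = 915849 - 3789742 = -2873893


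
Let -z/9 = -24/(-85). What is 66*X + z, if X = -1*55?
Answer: -308766/85 ≈ -3632.5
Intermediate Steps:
z = -216/85 (z = -(-216)/(-85) = -(-216)*(-1)/85 = -9*24/85 = -216/85 ≈ -2.5412)
X = -55
66*X + z = 66*(-55) - 216/85 = -3630 - 216/85 = -308766/85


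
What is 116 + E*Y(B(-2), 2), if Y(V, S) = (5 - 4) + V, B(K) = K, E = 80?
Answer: 36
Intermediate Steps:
Y(V, S) = 1 + V
116 + E*Y(B(-2), 2) = 116 + 80*(1 - 2) = 116 + 80*(-1) = 116 - 80 = 36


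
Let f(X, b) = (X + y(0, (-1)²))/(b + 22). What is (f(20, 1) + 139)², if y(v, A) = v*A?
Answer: 10349089/529 ≈ 19564.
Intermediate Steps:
y(v, A) = A*v
f(X, b) = X/(22 + b) (f(X, b) = (X + (-1)²*0)/(b + 22) = (X + 1*0)/(22 + b) = (X + 0)/(22 + b) = X/(22 + b))
(f(20, 1) + 139)² = (20/(22 + 1) + 139)² = (20/23 + 139)² = (3217/23)² = 10349089/529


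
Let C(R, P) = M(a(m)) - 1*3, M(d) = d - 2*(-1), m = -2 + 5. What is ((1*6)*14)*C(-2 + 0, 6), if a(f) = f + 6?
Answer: 672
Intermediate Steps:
m = 3
a(f) = 6 + f
M(d) = 2 + d (M(d) = d + 2 = 2 + d)
C(R, P) = 8 (C(R, P) = (2 + (6 + 3)) - 1*3 = (2 + 9) - 3 = 11 - 3 = 8)
((1*6)*14)*C(-2 + 0, 6) = ((1*6)*14)*8 = (6*14)*8 = 84*8 = 672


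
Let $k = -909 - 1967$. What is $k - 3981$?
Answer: $-6857$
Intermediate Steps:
$k = -2876$ ($k = -909 - 1967 = -2876$)
$k - 3981 = -2876 - 3981 = -6857$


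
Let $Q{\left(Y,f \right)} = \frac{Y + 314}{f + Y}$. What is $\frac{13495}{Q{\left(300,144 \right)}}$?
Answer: $\frac{2995890}{307} \approx 9758.6$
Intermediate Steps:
$Q{\left(Y,f \right)} = \frac{314 + Y}{Y + f}$
$\frac{13495}{Q{\left(300,144 \right)}} = \frac{13495}{\frac{1}{300 + 144} \left(314 + 300\right)} = \frac{13495}{\frac{1}{444} \cdot 614} = \frac{13495}{\frac{307}{222}} = 13495 \cdot \frac{222}{307} = \frac{2995890}{307}$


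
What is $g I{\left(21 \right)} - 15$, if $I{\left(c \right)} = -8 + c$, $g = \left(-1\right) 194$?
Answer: $-2537$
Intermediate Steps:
$g = -194$
$g I{\left(21 \right)} - 15 = - 194 \left(-8 + 21\right) - 15 = \left(-194\right) 13 - 15 = -2522 - 15 = -2537$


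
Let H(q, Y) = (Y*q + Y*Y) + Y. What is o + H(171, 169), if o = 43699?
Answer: 101328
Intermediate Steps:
H(q, Y) = Y + Y² + Y*q (H(q, Y) = (Y*q + Y²) + Y = (Y² + Y*q) + Y = Y + Y² + Y*q)
o + H(171, 169) = 43699 + 169*(1 + 169 + 171) = 43699 + 169*341 = 43699 + 57629 = 101328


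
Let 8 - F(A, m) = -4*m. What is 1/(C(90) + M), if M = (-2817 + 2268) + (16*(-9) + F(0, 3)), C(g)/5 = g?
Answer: -1/223 ≈ -0.0044843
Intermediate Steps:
F(A, m) = 8 + 4*m (F(A, m) = 8 - (-4)*m = 8 + 4*m)
C(g) = 5*g
M = -673 (M = (-2817 + 2268) + (16*(-9) + (8 + 4*3)) = -549 + (-144 + (8 + 12)) = -549 + (-144 + 20) = -549 - 124 = -673)
1/(C(90) + M) = 1/(5*90 - 673) = 1/(450 - 673) = 1/(-223) = -1/223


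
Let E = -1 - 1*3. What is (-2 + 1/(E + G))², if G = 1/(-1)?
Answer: 121/25 ≈ 4.8400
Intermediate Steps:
G = -1
E = -4 (E = -1 - 3 = -4)
(-2 + 1/(E + G))² = (-2 + 1/(-4 - 1))² = (-2 + 1/(-5))² = (-2 - ⅕)² = (-11/5)² = 121/25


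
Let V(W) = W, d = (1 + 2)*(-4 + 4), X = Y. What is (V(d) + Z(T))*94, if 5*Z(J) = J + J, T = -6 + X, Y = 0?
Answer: -1128/5 ≈ -225.60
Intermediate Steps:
X = 0
d = 0 (d = 3*0 = 0)
T = -6 (T = -6 + 0 = -6)
Z(J) = 2*J/5 (Z(J) = (J + J)/5 = (2*J)/5 = 2*J/5)
(V(d) + Z(T))*94 = (0 + (2/5)*(-6))*94 = (0 - 12/5)*94 = -12/5*94 = -1128/5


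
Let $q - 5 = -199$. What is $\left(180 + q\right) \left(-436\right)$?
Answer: $6104$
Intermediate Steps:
$q = -194$ ($q = 5 - 199 = -194$)
$\left(180 + q\right) \left(-436\right) = \left(180 - 194\right) \left(-436\right) = \left(-14\right) \left(-436\right) = 6104$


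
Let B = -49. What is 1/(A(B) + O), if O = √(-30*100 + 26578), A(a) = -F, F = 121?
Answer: 121/8937 + √23578/8937 ≈ 0.030721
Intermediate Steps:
A(a) = -121 (A(a) = -1*121 = -121)
O = √23578 (O = √(-3000 + 26578) = √23578 ≈ 153.55)
1/(A(B) + O) = 1/(-121 + √23578)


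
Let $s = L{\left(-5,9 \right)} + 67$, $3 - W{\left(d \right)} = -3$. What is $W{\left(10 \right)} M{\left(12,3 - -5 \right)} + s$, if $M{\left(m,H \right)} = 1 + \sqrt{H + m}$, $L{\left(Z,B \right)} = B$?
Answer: $82 + 12 \sqrt{5} \approx 108.83$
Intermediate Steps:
$W{\left(d \right)} = 6$ ($W{\left(d \right)} = 3 - -3 = 3 + 3 = 6$)
$s = 76$ ($s = 9 + 67 = 76$)
$W{\left(10 \right)} M{\left(12,3 - -5 \right)} + s = 6 \left(1 + \sqrt{\left(3 - -5\right) + 12}\right) + 76 = 6 \left(1 + \sqrt{\left(3 + 5\right) + 12}\right) + 76 = 6 \left(1 + \sqrt{8 + 12}\right) + 76 = 6 \left(1 + \sqrt{20}\right) + 76 = 6 \left(1 + 2 \sqrt{5}\right) + 76 = \left(6 + 12 \sqrt{5}\right) + 76 = 82 + 12 \sqrt{5}$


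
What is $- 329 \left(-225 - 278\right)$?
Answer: $165487$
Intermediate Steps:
$- 329 \left(-225 - 278\right) = \left(-329\right) \left(-503\right) = 165487$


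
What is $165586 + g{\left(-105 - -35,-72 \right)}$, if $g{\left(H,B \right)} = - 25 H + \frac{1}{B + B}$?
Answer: $\frac{24096383}{144} \approx 1.6734 \cdot 10^{5}$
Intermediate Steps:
$g{\left(H,B \right)} = \frac{1}{2 B} - 25 H$ ($g{\left(H,B \right)} = - 25 H + \frac{1}{2 B} = \frac{1}{2 B} - 25 H$)
$165586 + g{\left(-105 - -35,-72 \right)} = 165586 - \left(\frac{1}{144} + 25 \left(-105 - -35\right)\right) = 165586 - \left(\frac{1}{144} + 25 \left(-105 + 35\right)\right) = 165586 - - \frac{251999}{144} = 165586 + \left(- \frac{1}{144} + 1750\right) = 165586 + \frac{251999}{144} = \frac{24096383}{144}$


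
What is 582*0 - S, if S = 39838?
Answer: -39838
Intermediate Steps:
582*0 - S = 582*0 - 1*39838 = 0 - 39838 = -39838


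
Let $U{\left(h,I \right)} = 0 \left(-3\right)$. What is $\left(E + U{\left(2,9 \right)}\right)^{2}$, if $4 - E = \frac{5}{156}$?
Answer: $\frac{383161}{24336} \approx 15.745$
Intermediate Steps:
$U{\left(h,I \right)} = 0$
$E = \frac{619}{156}$ ($E = 4 - \frac{5}{156} = \frac{619}{156} \approx 3.9679$)
$\left(E + U{\left(2,9 \right)}\right)^{2} = \left(\frac{619}{156} + 0\right)^{2} = \left(\frac{619}{156}\right)^{2} = \frac{383161}{24336}$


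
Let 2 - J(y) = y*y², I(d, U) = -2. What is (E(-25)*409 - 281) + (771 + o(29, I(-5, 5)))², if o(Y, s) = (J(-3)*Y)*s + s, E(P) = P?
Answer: 823063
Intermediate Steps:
J(y) = 2 - y³ (J(y) = 2 - y*y² = 2 - y³)
o(Y, s) = s + 29*Y*s (o(Y, s) = ((2 - 1*(-3)³)*Y)*s + s = ((2 - 1*(-27))*Y)*s + s = ((2 + 27)*Y)*s + s = (29*Y)*s + s = 29*Y*s + s = s + 29*Y*s)
(E(-25)*409 - 281) + (771 + o(29, I(-5, 5)))² = (-25*409 - 281) + (771 - 2*(1 + 29*29))² = (-10225 - 281) + (771 - 2*(1 + 841))² = -10506 + (771 - 2*842)² = -10506 + (771 - 1684)² = -10506 + (-913)² = -10506 + 833569 = 823063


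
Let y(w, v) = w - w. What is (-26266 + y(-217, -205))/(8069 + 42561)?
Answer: -13133/25315 ≈ -0.51878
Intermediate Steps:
y(w, v) = 0
(-26266 + y(-217, -205))/(8069 + 42561) = (-26266 + 0)/(8069 + 42561) = -26266/50630 = -26266*1/50630 = -13133/25315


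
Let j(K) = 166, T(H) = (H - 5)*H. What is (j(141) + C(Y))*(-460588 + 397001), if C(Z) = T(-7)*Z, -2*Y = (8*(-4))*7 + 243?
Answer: 40186984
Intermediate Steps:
T(H) = H*(-5 + H) (T(H) = (-5 + H)*H = H*(-5 + H))
Y = -19/2 (Y = -((8*(-4))*7 + 243)/2 = -(-32*7 + 243)/2 = -(-224 + 243)/2 = -1/2*19 = -19/2 ≈ -9.5000)
C(Z) = 84*Z (C(Z) = (-7*(-5 - 7))*Z = (-7*(-12))*Z = 84*Z)
(j(141) + C(Y))*(-460588 + 397001) = (166 + 84*(-19/2))*(-460588 + 397001) = (166 - 798)*(-63587) = -632*(-63587) = 40186984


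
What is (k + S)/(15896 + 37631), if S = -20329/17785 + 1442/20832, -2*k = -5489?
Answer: 72602249863/1416542810160 ≈ 0.051253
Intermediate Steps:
k = 5489/2 (k = -1/2*(-5489) = 5489/2 ≈ 2744.5)
S = -28417697/26464080 (S = -20329*1/17785 + 1442*(1/20832) = -20329/17785 + 103/1488 = -28417697/26464080 ≈ -1.0738)
(k + S)/(15896 + 37631) = (5489/2 - 28417697/26464080)/(15896 + 37631) = (72602249863/26464080)/53527 = (72602249863/26464080)*(1/53527) = 72602249863/1416542810160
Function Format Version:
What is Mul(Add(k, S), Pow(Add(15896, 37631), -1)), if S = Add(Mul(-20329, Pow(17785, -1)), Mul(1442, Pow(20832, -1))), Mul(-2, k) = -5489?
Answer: Rational(72602249863, 1416542810160) ≈ 0.051253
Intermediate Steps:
k = Rational(5489, 2) (k = Mul(Rational(-1, 2), -5489) = Rational(5489, 2) ≈ 2744.5)
S = Rational(-28417697, 26464080) (S = Add(Mul(-20329, Rational(1, 17785)), Mul(1442, Rational(1, 20832))) = Add(Rational(-20329, 17785), Rational(103, 1488)) = Rational(-28417697, 26464080) ≈ -1.0738)
Mul(Add(k, S), Pow(Add(15896, 37631), -1)) = Mul(Add(Rational(5489, 2), Rational(-28417697, 26464080)), Pow(Add(15896, 37631), -1)) = Mul(Rational(72602249863, 26464080), Pow(53527, -1)) = Mul(Rational(72602249863, 26464080), Rational(1, 53527)) = Rational(72602249863, 1416542810160)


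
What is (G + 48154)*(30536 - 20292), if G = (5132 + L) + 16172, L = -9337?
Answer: 615879524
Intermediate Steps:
G = 11967 (G = (5132 - 9337) + 16172 = -4205 + 16172 = 11967)
(G + 48154)*(30536 - 20292) = (11967 + 48154)*(30536 - 20292) = 60121*10244 = 615879524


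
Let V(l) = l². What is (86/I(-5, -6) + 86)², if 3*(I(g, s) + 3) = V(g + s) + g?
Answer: 89491600/11449 ≈ 7816.5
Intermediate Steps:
I(g, s) = -3 + g/3 + (g + s)²/3 (I(g, s) = -3 + ((g + s)² + g)/3 = -3 + (g + (g + s)²)/3 = -3 + (g/3 + (g + s)²/3) = -3 + g/3 + (g + s)²/3)
(86/I(-5, -6) + 86)² = (86/(-3 + (⅓)*(-5) + (-5 - 6)²/3) + 86)² = (86/(-3 - 5/3 + (⅓)*(-11)²) + 86)² = (86/(-3 - 5/3 + (⅓)*121) + 86)² = (86/(-3 - 5/3 + 121/3) + 86)² = (86/(107/3) + 86)² = (86*(3/107) + 86)² = (258/107 + 86)² = (9460/107)² = 89491600/11449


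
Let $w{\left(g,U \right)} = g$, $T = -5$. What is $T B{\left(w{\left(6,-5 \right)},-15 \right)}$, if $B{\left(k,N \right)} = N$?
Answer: $75$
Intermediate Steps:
$T B{\left(w{\left(6,-5 \right)},-15 \right)} = \left(-5\right) \left(-15\right) = 75$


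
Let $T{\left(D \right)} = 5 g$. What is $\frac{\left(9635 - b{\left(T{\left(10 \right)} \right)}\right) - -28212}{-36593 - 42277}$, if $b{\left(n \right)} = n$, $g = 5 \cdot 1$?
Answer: $- \frac{18911}{39435} \approx -0.47955$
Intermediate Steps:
$g = 5$
$T{\left(D \right)} = 25$ ($T{\left(D \right)} = 5 \cdot 5 = 25$)
$\frac{\left(9635 - b{\left(T{\left(10 \right)} \right)}\right) - -28212}{-36593 - 42277} = \frac{\left(9635 - 25\right) - -28212}{-36593 - 42277} = \frac{\left(9635 - 25\right) + 28212}{-78870} = \left(9610 + 28212\right) \left(- \frac{1}{78870}\right) = 37822 \left(- \frac{1}{78870}\right) = - \frac{18911}{39435}$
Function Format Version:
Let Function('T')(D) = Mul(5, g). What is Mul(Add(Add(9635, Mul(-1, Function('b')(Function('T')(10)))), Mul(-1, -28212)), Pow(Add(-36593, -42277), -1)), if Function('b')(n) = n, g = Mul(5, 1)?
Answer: Rational(-18911, 39435) ≈ -0.47955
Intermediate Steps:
g = 5
Function('T')(D) = 25 (Function('T')(D) = Mul(5, 5) = 25)
Mul(Add(Add(9635, Mul(-1, Function('b')(Function('T')(10)))), Mul(-1, -28212)), Pow(Add(-36593, -42277), -1)) = Mul(Add(Add(9635, Mul(-1, 25)), Mul(-1, -28212)), Pow(Add(-36593, -42277), -1)) = Mul(Add(Add(9635, -25), 28212), Pow(-78870, -1)) = Mul(Add(9610, 28212), Rational(-1, 78870)) = Mul(37822, Rational(-1, 78870)) = Rational(-18911, 39435)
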